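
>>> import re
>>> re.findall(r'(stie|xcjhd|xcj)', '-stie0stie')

['stie', 'stie']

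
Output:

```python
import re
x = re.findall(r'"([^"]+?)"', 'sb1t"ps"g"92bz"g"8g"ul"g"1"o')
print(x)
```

`findall` collects group 1 from each match (4 total).

['ps', '92bz', '8g', 'g']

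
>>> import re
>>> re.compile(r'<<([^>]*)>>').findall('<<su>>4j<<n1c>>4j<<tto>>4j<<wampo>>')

['su', 'n1c', 'tto', 'wampo']

Walking the string: at [0:6] match '<<su>>', group 1 = 'su'; at [8:15] match '<<n1c>>', group 1 = 'n1c'; at [17:24] match '<<tto>>', group 1 = 'tto'; at [26:35] match '<<wampo>>', group 1 = 'wampo'.
`findall` collects group 1 from each match (4 total).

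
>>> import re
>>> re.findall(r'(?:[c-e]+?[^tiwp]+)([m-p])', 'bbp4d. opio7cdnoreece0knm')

['p', 'm']

Pattern: one or more of a character in [c-e] (lazy), then one or more of any character except [tiwp] (non-capturing group); then a character in [m-p] (captured).
Matches: at [4:9] match 'd. op', group 1 = 'p'; at [12:25] match 'cdnoreece0knm', group 1 = 'm'.
Because there's exactly one group, `findall` drops the full match and keeps group 1 from each hit.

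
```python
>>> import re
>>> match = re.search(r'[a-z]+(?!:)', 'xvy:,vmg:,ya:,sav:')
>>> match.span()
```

Because the assertion is negative and zero-width, positions next to the forbidden text are skipped.
`re.search` tries every starting position until one works.
The match spans [0:2] → 'xv'.

(0, 2)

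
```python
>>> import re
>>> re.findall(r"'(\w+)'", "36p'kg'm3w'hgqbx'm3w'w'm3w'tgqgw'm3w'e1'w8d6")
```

['kg', 'hgqbx', 'w', 'tgqgw', 'e1']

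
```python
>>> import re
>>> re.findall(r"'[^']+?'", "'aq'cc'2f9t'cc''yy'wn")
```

["'aq'", "'2f9t'", "'yy'"]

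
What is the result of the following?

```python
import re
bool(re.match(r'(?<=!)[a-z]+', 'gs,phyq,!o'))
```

False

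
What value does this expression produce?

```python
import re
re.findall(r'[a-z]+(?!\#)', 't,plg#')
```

['t', 'pl']

The negative lookahead/lookbehind blocks any match where the forbidden context is present.
Walking the string: at [0:1] → 't'; at [2:4] → 'pl'.
`findall` yields the raw match text (2 of them) because the pattern has no groups.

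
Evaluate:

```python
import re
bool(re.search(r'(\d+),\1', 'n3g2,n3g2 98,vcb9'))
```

False

A backreference is literal: `\1` must see the identical characters the first group matched.
`search` walks the string left to right and returns the first match it finds.
Here nothing in the string fits, so the call returns None, and `bool(None)` is False.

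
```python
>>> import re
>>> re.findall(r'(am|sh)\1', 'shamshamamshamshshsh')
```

`\1` is not a pattern — it's the concrete string captured by group 1, re-applied verbatim.
`findall` collects group 1 from each match (2 total).

['am', 'sh']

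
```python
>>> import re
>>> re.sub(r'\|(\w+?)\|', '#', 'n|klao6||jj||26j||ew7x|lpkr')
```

Every occurrence is swapped for '#'.

'n####lpkr'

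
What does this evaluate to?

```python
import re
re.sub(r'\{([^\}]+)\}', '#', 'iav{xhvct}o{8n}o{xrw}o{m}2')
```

'iav#o#o#o#2'

Matches: at [3:10] → '{xhvct}'; at [11:15] → '{8n}'; at [16:21] → '{xrw}'; at [22:25] → '{m}'.
Each match is replaced by '#'.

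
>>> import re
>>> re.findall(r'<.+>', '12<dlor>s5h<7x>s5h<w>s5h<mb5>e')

['<dlor>s5h<7x>s5h<w>s5h<mb5>']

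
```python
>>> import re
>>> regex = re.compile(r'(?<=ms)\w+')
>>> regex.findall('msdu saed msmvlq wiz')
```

['du', 'mvlq']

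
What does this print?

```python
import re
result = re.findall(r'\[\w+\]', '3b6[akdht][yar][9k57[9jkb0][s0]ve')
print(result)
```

['[akdht]', '[yar]', '[9jkb0]', '[s0]']

Since nothing is captured, `findall` lists the 4 matched substrings directly.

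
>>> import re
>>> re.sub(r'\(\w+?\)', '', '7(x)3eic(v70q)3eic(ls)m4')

`sub` substitutes '' at each match site.

'73eic3eicm4'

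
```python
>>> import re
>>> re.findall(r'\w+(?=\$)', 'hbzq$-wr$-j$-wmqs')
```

The positive lookaround only admits positions where the adjacent text matches; those characters stay outside the span.
Matches: at [0:4] → 'hbzq'; at [6:8] → 'wr'; at [10:11] → 'j'.
Since nothing is captured, `findall` lists the 3 matched substrings directly.

['hbzq', 'wr', 'j']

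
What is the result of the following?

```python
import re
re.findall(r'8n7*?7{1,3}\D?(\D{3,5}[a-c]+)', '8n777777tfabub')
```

One capturing group, so `findall` returns just the captured substring from the one match — 1 in all.

['fabub']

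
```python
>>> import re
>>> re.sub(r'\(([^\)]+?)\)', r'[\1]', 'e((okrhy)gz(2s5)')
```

'e[(okrhy]gz[2s5]'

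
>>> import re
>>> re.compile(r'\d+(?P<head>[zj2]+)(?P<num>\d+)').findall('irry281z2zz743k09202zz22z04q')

The pattern matches one or more of a digit; then one or more of one of [zj2] (captured as 'head'); then one or more of a digit (captured as 'num').
Matches: at [4:14] match '281z2zz743', groups = ('z2zz', '743'); at [15:27] match '09202zz22z04', groups = ('zz22z', '04').
2 groups means each result is a tuple of 2 captured strings — 2 here.

[('z2zz', '743'), ('zz22z', '04')]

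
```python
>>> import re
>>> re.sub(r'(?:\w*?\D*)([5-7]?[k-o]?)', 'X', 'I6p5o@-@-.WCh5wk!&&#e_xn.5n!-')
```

'XXXXXX'

This matches zero or more of a word character (lazy), then zero or more of a non-digit (non-capturing group); then optionally a character in [5-7], then optionally a character in [k-o] (captured).
Matches: at [0:2] → 'I6'; at [2:5] → 'p5o'; at [5:14] → '@-@-.WCh5'; at [14:27] → 'wk!&&#e_xn.5n'; at [27:29] → '!-'; ….
`sub` substitutes 'X' at each match site.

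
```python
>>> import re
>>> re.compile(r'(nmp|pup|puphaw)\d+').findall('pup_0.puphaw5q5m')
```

['puphaw']

With a single group, `findall` returns only what that group captured — 1 item.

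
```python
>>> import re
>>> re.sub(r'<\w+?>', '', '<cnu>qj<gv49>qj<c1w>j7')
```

'qjqjj7'

Matches: at [0:5] → '<cnu>'; at [7:13] → '<gv49>'; at [15:20] → '<c1w>'.
`sub` substitutes '' at each match site.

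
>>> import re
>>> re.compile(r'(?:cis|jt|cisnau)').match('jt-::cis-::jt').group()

`re.match` won't scan ahead — the pattern has to work from the very first character.
The match spans [0:2] → 'jt'.

'jt'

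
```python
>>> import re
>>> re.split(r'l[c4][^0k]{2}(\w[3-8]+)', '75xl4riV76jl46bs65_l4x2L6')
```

Because the pattern has a capturing group, `split` also inserts each captured text between the pieces.

['75x', 'V76', 'j', 's65', '_', 'L6', '']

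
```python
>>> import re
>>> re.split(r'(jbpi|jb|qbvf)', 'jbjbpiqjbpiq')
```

['', 'jb', '', 'jbpi', 'q', 'jbpi', 'q']

`|` is ordered: at each position the engine commits to the first alternative that works.
Because the pattern has a capturing group, `split` also inserts each captured text between the pieces.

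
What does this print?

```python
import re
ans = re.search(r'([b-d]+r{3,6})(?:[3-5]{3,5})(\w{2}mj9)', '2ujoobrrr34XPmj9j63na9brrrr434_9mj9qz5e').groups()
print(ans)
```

This matches one or more of a character in [b-d], then 3 to 6 of a literal 'r' (captured); then 3 to 5 of a character in [3-5] (non-capturing group); then exactly 2 of a word character, then the literal 'mj9' (captured).
Unlike `match`, `search` isn't anchored — it looks for the pattern anywhere in the string.
The match spans [22:35] → 'brrrr434_9mj9'.
Captured: group 1 = 'brrrr', group 2 = '_9mj9'.

('brrrr', '_9mj9')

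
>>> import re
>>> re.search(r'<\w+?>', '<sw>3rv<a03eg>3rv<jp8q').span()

(0, 4)

The match spans [0:4] → '<sw>'.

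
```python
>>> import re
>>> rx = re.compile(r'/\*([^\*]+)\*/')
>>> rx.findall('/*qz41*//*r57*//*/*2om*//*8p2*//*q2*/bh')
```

Matches: at [0:8] match '/*qz41*/', group 1 = 'qz41'; at [8:15] match '/*r57*/', group 1 = 'r57'; at [17:24] match '/*2om*/', group 1 = '2om'; at [24:31] match '/*8p2*/', group 1 = '8p2'; at [31:37] match '/*q2*/', group 1 = 'q2'.
One capturing group, so `findall` returns just the captured substring from each match — 5 in all.

['qz41', 'r57', '2om', '8p2', 'q2']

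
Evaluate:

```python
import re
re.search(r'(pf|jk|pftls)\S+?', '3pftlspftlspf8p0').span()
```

(1, 4)

`|` is ordered: at each position the engine commits to the first alternative that works.
`search` walks the string left to right and returns the first match it finds.
The match spans [1:4] → 'pft'.
Captured: group 1 = 'pf'.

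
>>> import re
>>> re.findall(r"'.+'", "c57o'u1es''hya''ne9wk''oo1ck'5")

["'u1es''hya''ne9wk''oo1ck'"]

Since nothing is captured, `findall` lists the 1 matched substring directly.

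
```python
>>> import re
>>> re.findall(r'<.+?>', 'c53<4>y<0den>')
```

Walking the string: at [3:6] → '<4>'; at [7:13] → '<0den>'.
Since nothing is captured, `findall` lists the 2 matched substrings directly.

['<4>', '<0den>']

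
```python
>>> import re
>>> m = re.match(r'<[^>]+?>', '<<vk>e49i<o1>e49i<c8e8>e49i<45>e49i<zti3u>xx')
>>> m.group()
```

`match` is anchored at position 0; if the pattern doesn't fit there, it returns None.
The match spans [0:5] → '<<vk>'.

'<<vk>'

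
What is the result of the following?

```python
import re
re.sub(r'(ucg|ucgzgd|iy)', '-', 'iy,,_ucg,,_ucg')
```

'-,,_-,,_-'

Matches: at [0:2] → 'iy'; at [5:8] → 'ucg'; at [11:14] → 'ucg'.
`sub` substitutes '-' at each match site.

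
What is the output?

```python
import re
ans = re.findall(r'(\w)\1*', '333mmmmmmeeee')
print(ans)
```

['3', 'm', 'e']

A backreference is literal: `\1` must see the identical characters the first group matched.
Walking the string: at [0:3] match '333', group 1 = '3'; at [3:9] match 'mmmmmm', group 1 = 'm'; at [9:13] match 'eeee', group 1 = 'e'.
Because there's exactly one group, `findall` drops the full match and keeps group 1 from each hit.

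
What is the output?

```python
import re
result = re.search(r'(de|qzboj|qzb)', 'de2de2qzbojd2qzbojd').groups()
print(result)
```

('de',)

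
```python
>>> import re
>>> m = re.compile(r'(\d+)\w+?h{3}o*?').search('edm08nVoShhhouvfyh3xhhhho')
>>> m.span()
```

(3, 12)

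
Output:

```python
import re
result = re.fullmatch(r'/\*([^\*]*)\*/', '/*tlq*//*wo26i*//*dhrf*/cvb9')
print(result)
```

For `fullmatch`, every character of the input must be accounted for by the pattern.
Here the pattern can't cover the whole string, so the call returns None.

None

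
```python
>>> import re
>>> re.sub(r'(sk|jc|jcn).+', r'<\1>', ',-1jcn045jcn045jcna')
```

Alternation tries branches left to right and keeps the first one that lets the overall match succeed at that position.
Matches: at [3:19] → 'jcn045jcn045jcna'.
The replacement refers to a captured group, so each match is rewritten using its own captured text.

',-1<jc>'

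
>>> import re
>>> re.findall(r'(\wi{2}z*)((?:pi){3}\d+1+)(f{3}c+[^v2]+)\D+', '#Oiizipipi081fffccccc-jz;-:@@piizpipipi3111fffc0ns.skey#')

Pattern: a word character, then exactly 2 of the literal 'i', then zero or more of the literal 'z' (captured); then the literal 'pi' repeated 3 times, then one or more of a digit, then one or more of a literal '1' (captured); then exactly 3 of a literal 'f', then one or more of a literal 'c', then one or more of any character except [v2] (captured); then one or more of a non-digit.
Walking the string: at [29:56] match 'piizpipipi3111fffc0ns.skey#', groups = ('piiz', 'pipipi3111', 'fffc0ns.skey').
3 groups means the one result is a tuple of 3 captured strings — 1 here.

[('piiz', 'pipipi3111', 'fffc0ns.skey')]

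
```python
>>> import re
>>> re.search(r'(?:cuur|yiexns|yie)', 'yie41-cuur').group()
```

`re.search` tries every starting position until one works.
The match spans [0:3] → 'yie'.

'yie'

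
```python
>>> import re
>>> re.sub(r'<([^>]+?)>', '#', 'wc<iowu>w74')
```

Matches: at [2:8] → '<iowu>'.
Every occurrence is swapped for '#'.

'wc#w74'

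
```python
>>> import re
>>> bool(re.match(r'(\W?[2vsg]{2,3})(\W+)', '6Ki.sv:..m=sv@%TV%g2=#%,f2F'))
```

With `match`, the pattern is implicitly anchored at the beginning.
Here the string doesn't start with a match, so the call returns None, and `bool(None)` is False.

False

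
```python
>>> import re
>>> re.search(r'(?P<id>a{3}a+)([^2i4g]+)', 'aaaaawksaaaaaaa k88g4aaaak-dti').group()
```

Pattern: exactly 3 of the literal 'a', then one or more of the literal 'a' (captured as 'id'); then one or more of any character except [2i4g] (captured).
The match spans [0:19] → 'aaaaawksaaaaaaa k88'.

'aaaaawksaaaaaaa k88'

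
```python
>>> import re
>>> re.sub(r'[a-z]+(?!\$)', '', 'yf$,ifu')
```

'f$,'

A negative assertion filters positions out without eating any characters.
Matches: at [0:1] → 'y'; at [4:7] → 'ifu'.
Each match is replaced by ''.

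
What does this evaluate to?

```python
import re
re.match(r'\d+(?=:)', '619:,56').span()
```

The `(?=…)`/`(?<=…)` assertion just peeks at neighbouring text; it doesn't advance the match position.
`re.match` only tries the pattern at the start of the string.
The match spans [0:3] → '619'.

(0, 3)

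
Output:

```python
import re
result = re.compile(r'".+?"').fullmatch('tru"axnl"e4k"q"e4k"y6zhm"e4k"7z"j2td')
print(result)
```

None

For `fullmatch`, every character of the input must be accounted for by the pattern.
Here the pattern can't cover the whole string, so the call returns None.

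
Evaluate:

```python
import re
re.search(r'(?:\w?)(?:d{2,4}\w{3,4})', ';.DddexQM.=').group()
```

'DddexQM'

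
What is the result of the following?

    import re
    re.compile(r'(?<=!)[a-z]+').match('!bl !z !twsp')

None

The `(?=…)`/`(?<=…)` assertion just peeks at neighbouring text; it doesn't advance the match position.
`re.match` won't scan ahead — the pattern has to work from the very first character.
Here the string doesn't start with a match, so the call returns None.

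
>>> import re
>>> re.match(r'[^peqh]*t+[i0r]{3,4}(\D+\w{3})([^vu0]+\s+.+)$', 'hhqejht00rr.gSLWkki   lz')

`re.match` only tries the pattern at the start of the string.
Here the pattern fails at index 0, so the call returns None.

None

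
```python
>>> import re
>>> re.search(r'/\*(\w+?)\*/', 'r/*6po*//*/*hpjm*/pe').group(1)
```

'6po'

`re.search` scans for the first position where the pattern succeeds.
The match spans [1:8] → '/*6po*/'.
Captured: group 1 = '6po'.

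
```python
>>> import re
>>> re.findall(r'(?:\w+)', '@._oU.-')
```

['_oU']

With no groups in the pattern, `findall` gives back each whole match — 1 here.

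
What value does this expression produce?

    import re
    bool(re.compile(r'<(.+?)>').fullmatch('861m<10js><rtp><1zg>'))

`re.fullmatch` requires the pattern to consume the entire string.
Here there's no way to consume every character, so the call returns None, and `bool(None)` is False.

False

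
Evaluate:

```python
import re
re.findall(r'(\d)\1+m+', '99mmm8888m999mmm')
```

The backreference `\1` re-matches whatever the first group consumed, character for character.
Because there's exactly one group, `findall` drops the full match and keeps group 1 from each hit.

['9', '8', '9']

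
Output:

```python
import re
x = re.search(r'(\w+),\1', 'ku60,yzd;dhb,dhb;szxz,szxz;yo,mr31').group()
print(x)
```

dhb,dhb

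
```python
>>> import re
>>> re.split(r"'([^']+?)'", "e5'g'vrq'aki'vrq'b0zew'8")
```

With a capturing group present, the delimiter's captured portion is kept in the result list.

['e5', 'g', 'vrq', 'aki', 'vrq', 'b0zew', '8']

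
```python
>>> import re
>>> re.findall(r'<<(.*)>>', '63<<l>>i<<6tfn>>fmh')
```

`findall` collects group 1 from the one match (1 total).

['l>>i<<6tfn']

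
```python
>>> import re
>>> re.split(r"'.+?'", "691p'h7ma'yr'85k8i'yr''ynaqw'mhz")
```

`split` removes every match and returns the 4 fragments in between.

['691p', 'yr', 'yr', 'mhz']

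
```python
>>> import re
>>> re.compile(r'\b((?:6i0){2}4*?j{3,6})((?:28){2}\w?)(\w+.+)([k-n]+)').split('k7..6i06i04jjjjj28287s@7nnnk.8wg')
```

This matches a word boundary (`\b`, zero-width); then the literal '6i0' repeated 2 times, then zero or more of the literal '4' (lazy), then 3 to 6 of the literal 'j' (captured); then the literal '28' repeated 2 times, then optionally a word character (captured); then one or more of a word character, then one or more of any character (captured); then one or more of a character in [k-n] (captured).
Matches to split on: at [4:28] → '6i06i04jjjjj28287s@7nnnk'.
`re.split` interleaves the captured-group text with the surrounding fragments.

['k7..', '6i06i04jjjjj', '28287', 's@7nnn', 'k', '.8wg']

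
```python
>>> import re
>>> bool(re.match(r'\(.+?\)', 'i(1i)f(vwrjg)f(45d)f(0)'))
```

False

`re.match` only tries the pattern at the start of the string.
Here the string doesn't start with a match, so the call returns None, and `bool(None)` is False.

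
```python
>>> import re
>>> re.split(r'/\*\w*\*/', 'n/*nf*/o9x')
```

['n', 'o9x']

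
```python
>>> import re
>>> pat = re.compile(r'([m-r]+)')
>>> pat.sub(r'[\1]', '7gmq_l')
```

'7g[mq]_l'

Pattern: one or more of a character in [m-r] (captured).
Matches: at [2:4] → 'mq'.
The replacement refers to a captured group, so each match is rewritten using its own captured text.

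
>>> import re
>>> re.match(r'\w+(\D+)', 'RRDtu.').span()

`re.match` only tries the pattern at the start of the string.
The match spans [0:6] → 'RRDtu.'.

(0, 6)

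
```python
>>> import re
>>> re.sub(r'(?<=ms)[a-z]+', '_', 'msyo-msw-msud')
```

Lookahead/lookbehind check context without consuming it, so the matched span excludes the asserted characters.
Matches: at [2:4] → 'yo'; at [7:8] → 'w'; at [11:13] → 'ud'.
`sub` substitutes '_' at each match site.

'ms_-ms_-ms_'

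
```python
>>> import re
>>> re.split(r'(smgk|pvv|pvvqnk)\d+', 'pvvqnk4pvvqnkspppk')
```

`re.split` interleaves the captured-group text with the surrounding fragments.

['', 'pvvqnk', 'pvvqnkspppk']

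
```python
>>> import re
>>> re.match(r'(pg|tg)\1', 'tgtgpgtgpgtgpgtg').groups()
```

('tg',)

`\1` has to match the exact text group 1 already captured.
`match` is anchored at position 0; if the pattern doesn't fit there, it returns None.
The match spans [0:4] → 'tgtg'.
Captured: group 1 = 'tg'.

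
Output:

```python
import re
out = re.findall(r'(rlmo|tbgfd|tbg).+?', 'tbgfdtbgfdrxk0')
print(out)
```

['tbgfd']

Branches in `(...|...)` are attempted left-to-right; the first branch that allows the whole pattern to succeed is taken.
Scanning left to right: at [0:6] match 'tbgfdt', group 1 = 'tbgfd'.
`findall` collects group 1 from the one match (1 total).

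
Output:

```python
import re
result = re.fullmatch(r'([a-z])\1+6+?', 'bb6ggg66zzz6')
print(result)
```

None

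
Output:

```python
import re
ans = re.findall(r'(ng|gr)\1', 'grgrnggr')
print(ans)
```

['gr']

A backreference is literal: `\1` must see the identical characters the first group matched.
Because there's exactly one group, `findall` drops the full match and keeps group 1 from the one hit.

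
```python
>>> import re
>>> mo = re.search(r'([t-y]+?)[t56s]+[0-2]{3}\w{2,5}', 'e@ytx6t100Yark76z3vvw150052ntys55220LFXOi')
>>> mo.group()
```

'ytx6t100Yark7'

This matches one or more of a character in [t-y] (lazy) (captured); then one or more of one of [t56s], then exactly 3 of a character in [0-2], then 2 to 5 of a word character.
The match spans [2:15] → 'ytx6t100Yark7'.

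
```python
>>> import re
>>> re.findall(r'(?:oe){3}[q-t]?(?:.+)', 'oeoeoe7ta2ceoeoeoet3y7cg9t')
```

['oeoeoe7ta2ceoeoeoet3y7cg9t']

Pattern: the literal 'oe' repeated 3 times, then optionally a character in [q-t]; then one or more of any character (non-capturing group).
Scanning left to right: at [0:26] → 'oeoeoe7ta2ceoeoeoet3y7cg9t'.
With no groups in the pattern, `findall` gives back each whole match — 1 here.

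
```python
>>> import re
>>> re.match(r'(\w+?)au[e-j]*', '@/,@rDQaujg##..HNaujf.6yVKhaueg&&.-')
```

None

With `match`, the pattern is implicitly anchored at the beginning.
Here the pattern fails at index 0, so the call returns None.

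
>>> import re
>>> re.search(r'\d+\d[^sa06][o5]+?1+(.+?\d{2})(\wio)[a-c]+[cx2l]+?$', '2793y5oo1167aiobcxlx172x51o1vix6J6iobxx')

None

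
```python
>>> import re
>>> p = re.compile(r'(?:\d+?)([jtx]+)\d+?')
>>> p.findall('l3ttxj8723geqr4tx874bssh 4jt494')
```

['ttxj', 'tx', 'jt']

This matches one or more of a digit (lazy) (non-capturing group); then one or more of one of [jtx] (captured); then one or more of a digit (lazy).
One capturing group, so `findall` returns just the captured substring from each match — 3 in all.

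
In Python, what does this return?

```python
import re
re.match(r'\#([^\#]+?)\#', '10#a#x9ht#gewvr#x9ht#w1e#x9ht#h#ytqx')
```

`re.match` only tries the pattern at the start of the string.
Here the pattern fails at index 0, so the call returns None.

None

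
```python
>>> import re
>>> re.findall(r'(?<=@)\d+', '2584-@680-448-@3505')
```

['680', '3505']

The lookaround is zero-width — it requires the adjacent text to match without consuming it, so the asserted text isn't part of the match.
No capturing groups, so `findall` returns the 2 full match strings.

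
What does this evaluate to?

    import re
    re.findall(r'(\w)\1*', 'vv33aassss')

The backreference `\1` re-matches whatever the first group consumed, character for character.
Matches: at [0:2] match 'vv', group 1 = 'v'; at [2:4] match '33', group 1 = '3'; at [4:6] match 'aa', group 1 = 'a'; at [6:10] match 'ssss', group 1 = 's'.
With a single group, `findall` returns only what that group captured — 4 items.

['v', '3', 'a', 's']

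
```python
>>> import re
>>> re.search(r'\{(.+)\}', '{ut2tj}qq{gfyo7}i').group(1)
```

'ut2tj}qq{gfyo7'

`re.search` scans for the first position where the pattern succeeds.
The match spans [0:16] → '{ut2tj}qq{gfyo7}'.
Captured: group 1 = 'ut2tj}qq{gfyo7'.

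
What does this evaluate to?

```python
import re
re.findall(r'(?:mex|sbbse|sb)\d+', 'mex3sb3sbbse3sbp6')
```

['mex3', 'sb3', 'sbbse3']

No capturing groups, so `findall` returns the 3 full match strings.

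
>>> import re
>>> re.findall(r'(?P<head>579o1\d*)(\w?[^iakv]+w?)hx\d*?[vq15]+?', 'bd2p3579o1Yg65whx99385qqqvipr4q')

[('579o1', 'Yg65w')]

This matches the literal '57', then the literal '9o1', then zero or more of a digit (captured as 'head'); then optionally a word character, then one or more of any character except [iakv], then optionally a literal 'w' (captured); then the literal 'hx', then zero or more of a digit (lazy), then one or more of one of [vq15] (lazy).
`findall` packs the 2 group values into a tuple for every match.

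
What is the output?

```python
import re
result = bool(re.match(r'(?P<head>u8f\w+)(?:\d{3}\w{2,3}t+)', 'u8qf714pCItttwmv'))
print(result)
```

The pattern matches the literal 'u8f', then one or more of a word character (captured as 'head'); then exactly 3 of a digit, then 2 to 3 of a word character, then one or more of the literal 't' (non-capturing group).
`re.match` won't scan ahead — the pattern has to work from the very first character.
Here the string doesn't start with a match, so the call returns None, and `bool(None)` is False.

False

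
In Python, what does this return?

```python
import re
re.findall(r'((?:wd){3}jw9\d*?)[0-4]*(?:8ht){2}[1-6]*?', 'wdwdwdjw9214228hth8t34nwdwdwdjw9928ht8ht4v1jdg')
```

['wdwdwdjw99']

This matches the literal 'wd' repeated 3 times, then the literal 'jw9', then zero or more of a digit (lazy) (captured); then zero or more of a character in [0-4], then the literal '8ht' repeated 2 times, then zero or more of a character in [1-6] (lazy).
Matches: at [23:40] match 'wdwdwdjw9928ht8ht', group 1 = 'wdwdwdjw99'.
One capturing group, so `findall` returns just the captured substring from the one match — 1 in all.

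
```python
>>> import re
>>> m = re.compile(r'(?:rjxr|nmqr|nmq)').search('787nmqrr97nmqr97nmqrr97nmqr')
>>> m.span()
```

Branches in `(...|...)` are attempted left-to-right; the first branch that allows the whole pattern to succeed is taken.
The match spans [3:7] → 'nmqr'.

(3, 7)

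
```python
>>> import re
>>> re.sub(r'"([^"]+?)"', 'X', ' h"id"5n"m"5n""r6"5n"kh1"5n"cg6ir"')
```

Matches: at [2:6] → '"id"'; at [8:11] → '"m"'; at [14:18] → '"r6"'; at [20:25] → '"kh1"'; at [27:34] → '"cg6ir"'.
Each match is replaced by 'X'.

' hX5nX5n"X5nX5nX'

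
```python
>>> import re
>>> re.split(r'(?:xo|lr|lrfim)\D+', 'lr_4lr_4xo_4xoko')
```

['', '4', '4', '4', '']

The string is cut at each match, leaving 5 pieces.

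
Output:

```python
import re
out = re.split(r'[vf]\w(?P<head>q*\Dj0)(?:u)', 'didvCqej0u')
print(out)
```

['did', 'qej0', '']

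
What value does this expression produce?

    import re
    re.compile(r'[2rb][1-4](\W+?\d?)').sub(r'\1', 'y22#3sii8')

This matches one of [2rb], then a character in [1-4]; then one or more of a non-word character (lazy), then optionally a digit (captured).
Matches: at [1:5] → '22#3'.
The replacement refers to a captured group, so each match is rewritten using its own captured text.

'y#3sii8'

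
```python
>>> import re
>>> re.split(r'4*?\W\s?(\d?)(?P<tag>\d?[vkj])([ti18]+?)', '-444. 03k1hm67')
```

The pattern matches zero or more of the literal '4' (lazy), then a non-word character, then optionally whitespace; then optionally a digit (captured); then optionally a digit, then one of [vkj] (captured as 'tag'); then one or more of one of [ti18] (lazy) (captured).
Matches to split on: at [1:10] → '444. 03k1'.
Because the pattern has a capturing group, `split` also inserts each captured text between the pieces.

['-', '0', '3k', '1', 'hm67']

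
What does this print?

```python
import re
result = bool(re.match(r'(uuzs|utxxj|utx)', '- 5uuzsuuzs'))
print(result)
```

False

`re.match` only tries the pattern at the start of the string.
Here position 0 doesn't satisfy it, so the call returns None, and `bool(None)` is False.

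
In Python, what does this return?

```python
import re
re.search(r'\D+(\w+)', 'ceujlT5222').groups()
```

Pattern: one or more of a non-digit; then one or more of a word character (captured).
`re.search` scans for the first position where the pattern succeeds.
The match spans [0:10] → 'ceujlT5222'.
Captured: group 1 = '5222'.

('5222',)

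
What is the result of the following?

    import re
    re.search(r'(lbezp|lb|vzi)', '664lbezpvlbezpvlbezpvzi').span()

`|` is ordered: at each position the engine commits to the first alternative that works.
The match spans [3:8] → 'lbezp'.

(3, 8)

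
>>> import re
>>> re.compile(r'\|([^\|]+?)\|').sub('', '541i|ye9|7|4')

Matches: at [4:9] → '|ye9|'.
`sub` substitutes '' at each match site.

'541i7|4'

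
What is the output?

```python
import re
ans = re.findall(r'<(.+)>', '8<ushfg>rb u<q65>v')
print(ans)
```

Matches: at [1:17] match '<ushfg>rb u<q65>', group 1 = 'ushfg>rb u<q65'.
Because there's exactly one group, `findall` drops the full match and keeps group 1 from the one hit.

['ushfg>rb u<q65']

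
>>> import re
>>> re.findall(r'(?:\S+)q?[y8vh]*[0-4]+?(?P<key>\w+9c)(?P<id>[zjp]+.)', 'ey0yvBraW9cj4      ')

[('yvBraW9c', 'j4')]

The pattern matches one or more of a non-whitespace character (non-capturing group); then optionally the literal 'q', then zero or more of one of [y8vh], then one or more of a character in [0-4] (lazy); then one or more of a word character, then the literal '9c' (captured as 'key'); then one or more of one of [zjp], then any character (captured as 'id').
Walking the string: at [0:13] match 'ey0yvBraW9cj4', groups = ('yvBraW9c', 'j4').
2 groups means the one result is a tuple of 2 captured strings — 1 here.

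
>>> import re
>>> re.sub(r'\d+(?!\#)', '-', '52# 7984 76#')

'-2# - -6#'

Because the assertion is negative and zero-width, positions next to the forbidden text are skipped.
Matches: at [0:1] → '5'; at [4:8] → '7984'; at [9:10] → '7'.
Each match is replaced by '-'.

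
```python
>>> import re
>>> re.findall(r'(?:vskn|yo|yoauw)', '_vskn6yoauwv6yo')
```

['vskn', 'yo', 'yo']

Alternation tries branches left to right and keeps the first one that lets the overall match succeed at that position.
Matches: at [1:5] → 'vskn'; at [6:8] → 'yo'; at [13:15] → 'yo'.
Since nothing is captured, `findall` lists the 3 matched substrings directly.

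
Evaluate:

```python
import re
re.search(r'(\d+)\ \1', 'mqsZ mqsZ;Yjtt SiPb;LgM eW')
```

The backreference `\1` re-matches whatever the first group consumed, character for character.
`re.search` tries every starting position until one works.
Here the pattern never matches, so the call returns None.

None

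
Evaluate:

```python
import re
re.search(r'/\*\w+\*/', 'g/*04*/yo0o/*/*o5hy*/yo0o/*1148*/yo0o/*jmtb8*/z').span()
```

(1, 7)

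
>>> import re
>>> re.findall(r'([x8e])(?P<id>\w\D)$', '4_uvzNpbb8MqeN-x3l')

[('x', '3l')]

2 groups means the one result is a tuple of 2 captured strings — 1 here.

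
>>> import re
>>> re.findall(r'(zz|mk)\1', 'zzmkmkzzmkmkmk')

After group 1 captures some text, `\1` only succeeds where that same text appears again.
Walking the string: at [2:6] match 'mkmk', group 1 = 'mk'; at [8:12] match 'mkmk', group 1 = 'mk'.
Because there's exactly one group, `findall` drops the full match and keeps group 1 from each hit.

['mk', 'mk']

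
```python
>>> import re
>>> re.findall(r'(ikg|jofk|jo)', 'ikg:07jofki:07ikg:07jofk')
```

['ikg', 'jofk', 'ikg', 'jofk']

Alternation isn't longest-match — the leftmost alternative that fits at this position is chosen.
Walking the string: at [0:3] match 'ikg', group 1 = 'ikg'; at [6:10] match 'jofk', group 1 = 'jofk'; at [14:17] match 'ikg', group 1 = 'ikg'; at [20:24] match 'jofk', group 1 = 'jofk'.
One capturing group, so `findall` returns just the captured substring from each match — 4 in all.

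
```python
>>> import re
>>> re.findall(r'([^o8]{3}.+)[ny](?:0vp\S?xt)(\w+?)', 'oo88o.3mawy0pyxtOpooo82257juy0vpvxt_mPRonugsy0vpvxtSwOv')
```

[('.3mawy0pyxtOpooo82257juy0vpvxt_mPRonugs', 'S')]

The pattern matches exactly 3 of any character except [o8], then one or more of any character (captured); then one of [ny]; then the literal '0vp', then optionally a non-whitespace character, then the literal 'xt' (non-capturing group); then one or more of a word character (lazy) (captured).
With the lazy modifier that quantifier settles for the fewest repetitions that let the rest of the pattern succeed (the atoms after it are unaffected and can still be greedy).
Walking the string: at [5:52] match '.3mawy0pyxtOpooo82257juy0vpvxt_mPRonugsy0vpvxtS', groups = ('.3mawy0pyxtOpooo82257juy0vpvxt_mPRonugs', 'S').
Multiple groups make `findall` return tuples — one 2-tuple for the one match.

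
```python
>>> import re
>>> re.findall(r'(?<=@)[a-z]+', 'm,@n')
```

The positive lookaround only admits positions where the adjacent text matches; those characters stay outside the span.
Walking the string: at [3:4] → 'n'.
`findall` yields the raw match text (1 of them) because the pattern has no groups.

['n']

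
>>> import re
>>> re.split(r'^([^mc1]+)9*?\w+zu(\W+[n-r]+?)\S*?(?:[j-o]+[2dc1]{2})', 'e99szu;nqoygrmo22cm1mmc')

Pattern: anchored at the start of the string; then one or more of any character except [mc1] (captured); then zero or more of the literal '9' (lazy), then one or more of a word character, then the literal 'zu'; then one or more of a non-word character, then one or more of a character in [n-r] (lazy) (captured); then zero or more of a non-whitespace character (lazy); then one or more of a character in [j-o], then exactly 2 of one of [2dc1] (non-capturing group).
Matches to split on: at [0:17] → 'e99szu;nqoygrmo22'.
With a capturing group present, the delimiter's captured portion is kept in the result list.

['', 'e99', ';n', 'cm1mmc']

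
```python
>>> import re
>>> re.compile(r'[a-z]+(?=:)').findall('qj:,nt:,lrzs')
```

The positive lookaround only admits positions where the adjacent text matches; those characters stay outside the span.
Since nothing is captured, `findall` lists the 2 matched substrings directly.

['qj', 'nt']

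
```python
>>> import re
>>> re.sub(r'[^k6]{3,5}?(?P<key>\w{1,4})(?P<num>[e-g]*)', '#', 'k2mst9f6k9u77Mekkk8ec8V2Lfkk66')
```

This matches 3 to 5 of any character except [k6] (lazy); then 1 to 4 of a word character (captured as 'key'); then zero or more of a character in [e-g] (captured as 'num').
Because the quantifier is non-greedy, it stops expanding at the earliest point where the rest of the pattern can succeed.
Matches: at [1:8] → '2mst9f6'; at [9:16] → '9u77Mek'; at [18:26] → '8ec8V2Lf'.
`sub` substitutes '#' at each match site.

'k#k#kk#kk66'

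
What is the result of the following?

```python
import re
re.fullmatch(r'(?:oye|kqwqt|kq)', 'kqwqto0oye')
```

None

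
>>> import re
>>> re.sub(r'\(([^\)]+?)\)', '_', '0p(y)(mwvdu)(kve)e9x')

'0p___e9x'

Every occurrence is swapped for '_'.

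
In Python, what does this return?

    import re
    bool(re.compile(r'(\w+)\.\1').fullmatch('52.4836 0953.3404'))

False

`re.fullmatch` requires the pattern to consume the entire string.
Here the pattern can't cover the whole string, so the call returns None, and `bool(None)` is False.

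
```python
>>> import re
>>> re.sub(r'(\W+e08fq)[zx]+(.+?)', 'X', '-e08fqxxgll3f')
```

'Xll3f'

A `+?`/`*?`/`{m,n}?` starts at its minimum and grows only as far as needed for what follows to match.
Every occurrence is swapped for 'X'.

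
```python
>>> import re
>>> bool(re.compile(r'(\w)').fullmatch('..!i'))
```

False

`re.fullmatch` requires the pattern to consume the entire string.
Here there's no way to consume every character, so the call returns None, and `bool(None)` is False.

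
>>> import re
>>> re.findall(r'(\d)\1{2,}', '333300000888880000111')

['3', '0', '8', '0', '1']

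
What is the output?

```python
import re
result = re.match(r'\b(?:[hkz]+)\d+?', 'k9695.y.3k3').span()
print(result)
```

(0, 2)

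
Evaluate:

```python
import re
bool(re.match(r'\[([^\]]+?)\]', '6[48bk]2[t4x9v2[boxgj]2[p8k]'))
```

False

With `match`, the pattern is implicitly anchored at the beginning.
Here position 0 doesn't satisfy it, so the call returns None, and `bool(None)` is False.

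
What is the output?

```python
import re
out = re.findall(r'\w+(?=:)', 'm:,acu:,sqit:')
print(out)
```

['m', 'acu', 'sqit']

Lookahead/lookbehind check context without consuming it, so the matched span excludes the asserted characters.
Scanning left to right: at [0:1] → 'm'; at [3:6] → 'acu'; at [8:12] → 'sqit'.
No capturing groups, so `findall` returns the 3 full match strings.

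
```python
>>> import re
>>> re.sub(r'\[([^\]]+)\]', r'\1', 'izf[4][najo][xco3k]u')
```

Each match is replaced using the text its own group 1 captured.

'izf4najoxco3ku'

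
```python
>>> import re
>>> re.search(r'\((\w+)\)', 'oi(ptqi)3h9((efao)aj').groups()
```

('ptqi',)

`re.search` tries every starting position until one works.
The match spans [2:8] → '(ptqi)'.
Captured: group 1 = 'ptqi'.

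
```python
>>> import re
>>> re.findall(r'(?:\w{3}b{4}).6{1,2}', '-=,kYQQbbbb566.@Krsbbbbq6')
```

['YQQbbbb566', 'Krsbbbbq6']

Pattern: exactly 3 of a word character, then exactly 4 of the literal 'b' (non-capturing group); then any character, then 1 to 2 of the literal '6'.
Walking the string: at [4:14] → 'YQQbbbb566'; at [16:25] → 'Krsbbbbq6'.
`findall` yields the raw match text (2 of them) because the pattern has no groups.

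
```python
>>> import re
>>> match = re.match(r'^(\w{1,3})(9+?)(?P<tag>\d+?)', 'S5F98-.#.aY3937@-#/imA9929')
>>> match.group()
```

`match` is anchored at position 0; if the pattern doesn't fit there, it returns None.
The match spans [0:5] → 'S5F98'.

'S5F98'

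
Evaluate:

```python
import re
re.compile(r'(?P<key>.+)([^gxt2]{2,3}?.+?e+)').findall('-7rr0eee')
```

[('-7rr', '0eee')]

This matches one or more of any character (captured as 'key'); then 2 to 3 of any character except [gxt2] (lazy), then one or more of any character (lazy), then one or more of the literal 'e' (captured).
With 2 capturing groups, `findall` returns a 2-tuple per match.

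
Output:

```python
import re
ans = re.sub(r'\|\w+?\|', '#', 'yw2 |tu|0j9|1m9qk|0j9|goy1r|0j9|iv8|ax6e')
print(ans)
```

Matches: at [4:8] → '|tu|'; at [11:18] → '|1m9qk|'; at [21:28] → '|goy1r|'; at [31:36] → '|iv8|'.
Every occurrence is swapped for '#'.

yw2 #0j9#0j9#0j9#ax6e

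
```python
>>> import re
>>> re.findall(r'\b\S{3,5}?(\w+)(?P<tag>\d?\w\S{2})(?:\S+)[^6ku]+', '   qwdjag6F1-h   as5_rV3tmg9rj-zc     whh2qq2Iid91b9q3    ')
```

[('jag6', 'F1-')]

The pattern matches a word boundary (`\b`, zero-width); then 3 to 5 of a non-whitespace character (lazy); then one or more of a word character (captured); then optionally a digit, then a word character, then exactly 2 of a non-whitespace character (captured as 'tag'); then one or more of a non-whitespace character (non-capturing group); then one or more of any character except [6ku].
The `?` after the quantifier makes it lazy — it takes as little as possible before letting the rest of the pattern try.
Scanning left to right: at [3:58] match 'qwdjag6F1-h   as5_rV3tmg9rj-zc     whh2qq2Iid91b9q3    ', groups = ('jag6', 'F1-').
With 2 capturing groups, `findall` returns a 2-tuple per match.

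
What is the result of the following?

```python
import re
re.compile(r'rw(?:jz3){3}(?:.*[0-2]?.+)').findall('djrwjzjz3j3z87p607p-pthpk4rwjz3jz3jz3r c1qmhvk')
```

['rwjz3jz3jz3r c1qmhvk']

`findall` yields the raw match text (1 of them) because the pattern has no groups.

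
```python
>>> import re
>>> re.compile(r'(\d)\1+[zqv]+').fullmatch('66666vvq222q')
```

None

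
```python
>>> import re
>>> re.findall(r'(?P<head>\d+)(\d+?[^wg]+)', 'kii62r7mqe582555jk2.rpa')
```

[('6', '2r7mqe582555jk2.rpa')]

This matches one or more of a digit (captured as 'head'); then one or more of a digit (lazy), then one or more of any character except [wg] (captured).
Matches: at [3:23] match '62r7mqe582555jk2.rpa', groups = ('6', '2r7mqe582555jk2.rpa').
2 groups means the one result is a tuple of 2 captured strings — 1 here.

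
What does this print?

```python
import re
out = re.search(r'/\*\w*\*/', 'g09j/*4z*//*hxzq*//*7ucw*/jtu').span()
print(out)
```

(4, 10)

`re.search` scans for the first position where the pattern succeeds.
The match spans [4:10] → '/*4z*/'.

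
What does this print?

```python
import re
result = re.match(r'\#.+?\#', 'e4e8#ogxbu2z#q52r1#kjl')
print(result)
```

With `match`, the pattern is implicitly anchored at the beginning.
Here position 0 doesn't satisfy it, so the call returns None.

None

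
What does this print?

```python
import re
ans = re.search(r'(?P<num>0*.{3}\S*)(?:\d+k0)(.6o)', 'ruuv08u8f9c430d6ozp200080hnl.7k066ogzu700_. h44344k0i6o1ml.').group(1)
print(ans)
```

ruuv08u8f9c430d6ozp200080hnl.

The pattern matches zero or more of the literal '0', then exactly 3 of any character, then zero or more of a non-whitespace character (captured as 'num'); then one or more of a digit, then the literal 'k0' (non-capturing group); then any character, then the literal '6o' (captured).
`search` walks the string left to right and returns the first match it finds.
The match spans [0:35] → 'ruuv08u8f9c430d6ozp200080hnl.7k066o'.
Captured: group 1 = 'ruuv08u8f9c430d6ozp200080hnl.', group 2 = '66o'.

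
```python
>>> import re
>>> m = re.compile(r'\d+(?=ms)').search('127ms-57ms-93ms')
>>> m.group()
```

Because the assertion is zero-width, the text it checks is not consumed and won't appear in the result.
`re.search` scans for the first position where the pattern succeeds.
The match spans [0:3] → '127'.

'127'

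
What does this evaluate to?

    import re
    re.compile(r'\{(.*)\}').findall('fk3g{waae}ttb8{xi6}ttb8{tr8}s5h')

Scanning left to right: at [4:28] match '{waae}ttb8{xi6}ttb8{tr8}', group 1 = 'waae}ttb8{xi6}ttb8{tr8'.
With a single group, `findall` returns only what that group captured — 1 item.

['waae}ttb8{xi6}ttb8{tr8']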